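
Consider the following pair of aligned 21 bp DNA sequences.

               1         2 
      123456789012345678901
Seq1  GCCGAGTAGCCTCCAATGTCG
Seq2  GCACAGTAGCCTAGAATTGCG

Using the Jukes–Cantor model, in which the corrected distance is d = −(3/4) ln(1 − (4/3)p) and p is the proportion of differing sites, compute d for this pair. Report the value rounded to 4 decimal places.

Differing sites — 3:C/A; 4:G/C; 13:C/A; 14:C/G; 18:G/T; 19:T/G.
p = 6/21 = 0.285714.
d = −0.75 · ln(1 − (4/3)·0.285714) = −0.75 · ln(0.619048) = −0.75 · (-0.479572) = 0.3597.

0.3597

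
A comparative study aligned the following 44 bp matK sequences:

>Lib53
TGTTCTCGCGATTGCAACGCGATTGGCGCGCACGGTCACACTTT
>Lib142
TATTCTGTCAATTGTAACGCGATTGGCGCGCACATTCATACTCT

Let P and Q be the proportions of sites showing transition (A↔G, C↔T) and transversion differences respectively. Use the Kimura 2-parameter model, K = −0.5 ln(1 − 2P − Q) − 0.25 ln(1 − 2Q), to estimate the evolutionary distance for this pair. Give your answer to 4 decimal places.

Differing sites — 2:G/A (Ti); 7:C/G (Tv); 8:G/T (Tv); 10:G/A (Ti); 15:C/T (Ti); 34:G/A (Ti); 35:G/T (Tv); 39:C/T (Ti); 43:T/C (Ti).
Of the 9 differences, 6 transitions and 3 transversions over 44 sites: P = 6/44 = 0.136364, Q = 3/44 = 0.068182.
d = −0.5·ln(0.659090) − 0.25·ln(0.863636) = −0.5·(-0.416895) − 0.25·(-0.146604) = 0.2451.

0.2451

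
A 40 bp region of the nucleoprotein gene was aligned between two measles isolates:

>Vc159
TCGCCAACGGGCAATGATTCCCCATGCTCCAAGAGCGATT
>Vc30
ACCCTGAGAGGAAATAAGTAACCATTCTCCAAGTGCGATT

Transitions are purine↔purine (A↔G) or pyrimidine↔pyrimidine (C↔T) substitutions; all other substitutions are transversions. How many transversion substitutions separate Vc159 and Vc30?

The sequences differ at positions 1 (T/A, transversion), 3 (G/C, transversion), 5 (C/T, transition), 6 (A/G, transition), 8 (C/G, transversion), 9 (G/A, transition), 12 (C/A, transversion), 16 (G/A, transition), 18 (T/G, transversion), 20 (C/A, transversion), 21 (C/A, transversion), 26 (G/T, transversion), 34 (A/T, transversion).
Of the 13 differences, 4 transitions and 9 transversions, so the answer is 9.

9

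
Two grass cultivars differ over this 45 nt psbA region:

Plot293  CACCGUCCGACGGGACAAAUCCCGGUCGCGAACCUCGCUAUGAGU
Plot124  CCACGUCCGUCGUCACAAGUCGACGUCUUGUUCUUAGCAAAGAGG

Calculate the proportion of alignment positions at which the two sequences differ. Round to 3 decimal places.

0.400

The sequences differ at positions 2 (A/C), 3 (C/A), 10 (A/U), 13 (G/U), 14 (G/C), 19 (A/G), 22 (C/G), 23 (C/A), 24 (G/C), 28 (G/U), 29 (C/U), 31 (A/U), 32 (A/U), 34 (C/U), 36 (C/A), 39 (U/A), 41 (U/A), 45 (U/G).
There are 18 differences over 45 sites, so p = 18/45 = 0.400.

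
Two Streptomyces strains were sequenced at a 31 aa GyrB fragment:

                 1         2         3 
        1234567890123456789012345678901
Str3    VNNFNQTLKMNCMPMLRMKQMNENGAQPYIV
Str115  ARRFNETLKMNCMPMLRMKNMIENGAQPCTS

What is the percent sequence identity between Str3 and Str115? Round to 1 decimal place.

71.0%

Differing sites — 1:V/A; 2:N/R; 3:N/R; 6:Q/E; 20:Q/N; 22:N/I; 29:Y/C; 30:I/T; 31:V/S.
22 of the 31 sites match, so the percent identity is 22/31 × 100 = 71.0%.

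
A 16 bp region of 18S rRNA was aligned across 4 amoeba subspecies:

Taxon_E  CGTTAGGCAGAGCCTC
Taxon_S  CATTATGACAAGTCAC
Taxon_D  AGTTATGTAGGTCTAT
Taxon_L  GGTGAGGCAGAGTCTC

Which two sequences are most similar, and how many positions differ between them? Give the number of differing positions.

3

Pairwise Hamming distances:
  Taxon_E vs Taxon_S: 7
  Taxon_E vs Taxon_D: 8
  Taxon_E vs Taxon_L: 3
  Taxon_S vs Taxon_D: 10
  Taxon_S vs Taxon_L: 8
  Taxon_D vs Taxon_L: 10
The smallest is 3, between Taxon_E and Taxon_L.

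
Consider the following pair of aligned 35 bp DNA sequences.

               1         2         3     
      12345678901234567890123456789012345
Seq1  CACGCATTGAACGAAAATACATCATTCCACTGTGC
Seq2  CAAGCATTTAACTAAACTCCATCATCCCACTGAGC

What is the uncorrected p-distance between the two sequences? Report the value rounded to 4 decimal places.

0.2000

Differing sites — 3:C/A; 9:G/T; 13:G/T; 17:A/C; 19:A/C; 26:T/C; 33:T/A.
There are 7 differences over 35 sites, so p = 7/35 = 0.2000.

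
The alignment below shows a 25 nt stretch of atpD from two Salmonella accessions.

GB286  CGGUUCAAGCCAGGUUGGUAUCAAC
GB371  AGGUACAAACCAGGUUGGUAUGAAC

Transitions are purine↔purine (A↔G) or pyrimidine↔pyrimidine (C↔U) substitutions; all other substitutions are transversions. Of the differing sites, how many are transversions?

Differing sites — 1:C/A (Tv); 5:U/A (Tv); 9:G/A (Ti); 22:C/G (Tv).
Of the 4 differences, 1 transition and 3 transversions, so the answer is 3.

3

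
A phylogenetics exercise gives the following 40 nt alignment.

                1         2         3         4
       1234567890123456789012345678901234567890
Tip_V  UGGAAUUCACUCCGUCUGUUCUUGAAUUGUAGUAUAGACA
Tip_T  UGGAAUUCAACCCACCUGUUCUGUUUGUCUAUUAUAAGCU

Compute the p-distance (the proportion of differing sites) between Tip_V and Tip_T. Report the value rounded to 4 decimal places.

The sequences differ at positions 10 (C/A), 11 (U/C), 14 (G/A), 15 (U/C), 23 (U/G), 24 (G/U), 25 (A/U), 26 (A/U), 27 (U/G), 29 (G/C), 32 (G/U), 37 (G/A), 38 (A/G), 40 (A/U).
There are 14 differences over 40 sites, so p = 14/40 = 0.3500.

0.3500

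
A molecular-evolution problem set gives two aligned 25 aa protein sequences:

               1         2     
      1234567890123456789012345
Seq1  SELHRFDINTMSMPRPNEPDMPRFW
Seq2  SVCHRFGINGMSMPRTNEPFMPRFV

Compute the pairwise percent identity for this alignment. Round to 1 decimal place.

Differing sites — 2:E/V; 3:L/C; 7:D/G; 10:T/G; 16:P/T; 20:D/F; 25:W/V.
18 of the 25 sites match, so the percent identity is 18/25 × 100 = 72.0%.

72.0%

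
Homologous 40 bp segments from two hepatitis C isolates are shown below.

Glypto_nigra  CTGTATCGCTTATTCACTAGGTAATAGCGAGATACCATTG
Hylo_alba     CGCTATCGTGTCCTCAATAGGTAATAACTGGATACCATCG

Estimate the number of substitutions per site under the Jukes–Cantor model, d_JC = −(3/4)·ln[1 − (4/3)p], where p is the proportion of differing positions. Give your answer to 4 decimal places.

Differing sites — 2:T/G; 3:G/C; 9:C/T; 10:T/G; 12:A/C; 13:T/C; 17:C/A; 27:G/A; 29:G/T; 30:A/G; 39:T/C.
p = 11/40 = 0.275000.
d = −0.75 · ln(1 − (4/3)·0.275000) = −0.75 · ln(0.633333) = −0.75 · (-0.456759) = 0.3426.

0.3426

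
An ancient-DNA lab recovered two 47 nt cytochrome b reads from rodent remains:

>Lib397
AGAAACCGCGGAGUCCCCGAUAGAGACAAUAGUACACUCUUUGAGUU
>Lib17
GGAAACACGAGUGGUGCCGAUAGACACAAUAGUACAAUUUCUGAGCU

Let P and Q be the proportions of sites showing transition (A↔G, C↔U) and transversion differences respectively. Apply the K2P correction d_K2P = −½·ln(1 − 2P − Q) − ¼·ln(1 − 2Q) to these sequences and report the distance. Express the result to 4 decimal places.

0.3812

The sequences differ at positions 1 (A/G, transition), 7 (C/A, transversion), 8 (G/C, transversion), 9 (C/G, transversion), 10 (G/A, transition), 12 (A/U, transversion), 14 (U/G, transversion), 15 (C/U, transition), 16 (C/G, transversion), 25 (G/C, transversion), 37 (C/A, transversion), 39 (C/U, transition), 41 (U/C, transition), 46 (U/C, transition).
Of the 14 differences, 6 transitions and 8 transversions over 47 sites: P = 6/47 = 0.127660, Q = 8/47 = 0.170213.
d = −0.5·ln(0.574467) − 0.25·ln(0.659574) = −0.5·(-0.554313) − 0.25·(-0.416161) = 0.3812.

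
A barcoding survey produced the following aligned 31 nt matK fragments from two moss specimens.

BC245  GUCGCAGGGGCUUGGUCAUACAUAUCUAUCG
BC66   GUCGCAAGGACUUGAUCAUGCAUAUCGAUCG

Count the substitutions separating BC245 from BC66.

5

The sequences differ at positions 7 (G/A), 10 (G/A), 15 (G/A), 20 (A/G), 27 (U/G).
That gives 5 mismatches out of 31 aligned sites, so the Hamming distance is 5.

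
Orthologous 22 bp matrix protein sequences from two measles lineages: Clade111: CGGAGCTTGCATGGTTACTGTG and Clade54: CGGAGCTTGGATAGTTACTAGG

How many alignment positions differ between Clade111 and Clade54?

Differing sites — 10:C/G; 13:G/A; 20:G/A; 21:T/G.
That gives 4 mismatches out of 22 aligned sites, so the Hamming distance is 4.

4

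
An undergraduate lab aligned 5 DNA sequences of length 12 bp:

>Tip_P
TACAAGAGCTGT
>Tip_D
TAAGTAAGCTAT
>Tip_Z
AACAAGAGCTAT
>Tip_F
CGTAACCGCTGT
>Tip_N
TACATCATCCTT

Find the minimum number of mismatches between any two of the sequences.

Pairwise Hamming distances:
  Tip_P vs Tip_D: 5
  Tip_P vs Tip_Z: 2
  Tip_P vs Tip_F: 5
  Tip_P vs Tip_N: 5
  Tip_D vs Tip_Z: 5
  Tip_D vs Tip_F: 8
  Tip_D vs Tip_N: 6
  Tip_Z vs Tip_F: 6
  Tip_Z vs Tip_N: 6
  Tip_F vs Tip_N: 8
The smallest is 2, between Tip_P and Tip_Z.

2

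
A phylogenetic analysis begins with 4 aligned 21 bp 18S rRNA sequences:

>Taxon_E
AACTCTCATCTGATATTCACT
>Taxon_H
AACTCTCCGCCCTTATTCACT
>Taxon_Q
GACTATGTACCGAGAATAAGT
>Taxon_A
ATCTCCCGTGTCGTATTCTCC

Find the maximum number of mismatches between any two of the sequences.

17

Pairwise Hamming distances:
  Taxon_E vs Taxon_H: 5
  Taxon_E vs Taxon_Q: 10
  Taxon_E vs Taxon_A: 8
  Taxon_H vs Taxon_Q: 11
  Taxon_H vs Taxon_A: 9
  Taxon_Q vs Taxon_A: 17
The largest is 17, between Taxon_Q and Taxon_A.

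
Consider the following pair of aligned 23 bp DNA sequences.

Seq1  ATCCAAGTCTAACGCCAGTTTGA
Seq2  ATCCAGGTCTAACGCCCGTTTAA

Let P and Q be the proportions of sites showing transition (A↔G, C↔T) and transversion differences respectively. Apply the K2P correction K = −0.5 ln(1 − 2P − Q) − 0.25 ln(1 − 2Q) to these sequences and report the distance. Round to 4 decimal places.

The sequences differ at positions 6 (A/G, transition), 17 (A/C, transversion), 22 (G/A, transition).
Of the 3 differences, 2 transitions and 1 transversion over 23 sites: P = 2/23 = 0.086957, Q = 1/23 = 0.043478.
d = −0.5·ln(0.782608) − 0.25·ln(0.913044) = −0.5·(-0.245123) − 0.25·(-0.090971) = 0.1453.

0.1453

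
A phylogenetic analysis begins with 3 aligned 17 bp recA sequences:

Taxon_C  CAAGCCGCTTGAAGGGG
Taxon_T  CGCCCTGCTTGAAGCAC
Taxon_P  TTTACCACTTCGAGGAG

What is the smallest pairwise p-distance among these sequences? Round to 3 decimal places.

0.412

Pairwise Hamming distances:
  Taxon_C vs Taxon_T: 7
  Taxon_C vs Taxon_P: 8
  Taxon_T vs Taxon_P: 10
The smallest is 7 mismatches, between Taxon_C and Taxon_T; p = 7/17 = 0.412.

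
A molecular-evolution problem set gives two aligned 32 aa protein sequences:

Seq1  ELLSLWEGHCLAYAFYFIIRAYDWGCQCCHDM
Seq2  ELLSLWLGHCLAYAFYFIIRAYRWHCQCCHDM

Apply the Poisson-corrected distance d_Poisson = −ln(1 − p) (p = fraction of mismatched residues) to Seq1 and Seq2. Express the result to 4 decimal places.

0.0984

Mismatches occur at site 7 (E↔L), site 23 (D↔R), site 25 (G↔H).
p = 3/32 = 0.093750.
d = −ln(1 − 0.093750) = −ln(0.906250) = 0.0984.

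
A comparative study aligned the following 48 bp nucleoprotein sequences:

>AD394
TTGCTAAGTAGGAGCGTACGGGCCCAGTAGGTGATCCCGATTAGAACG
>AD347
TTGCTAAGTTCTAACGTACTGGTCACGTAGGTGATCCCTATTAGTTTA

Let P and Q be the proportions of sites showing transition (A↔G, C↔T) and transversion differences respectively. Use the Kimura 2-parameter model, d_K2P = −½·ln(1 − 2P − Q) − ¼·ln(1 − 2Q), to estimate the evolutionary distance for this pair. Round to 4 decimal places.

The sequences differ at positions 10 (A/T, transversion), 11 (G/C, transversion), 12 (G/T, transversion), 14 (G/A, transition), 20 (G/T, transversion), 23 (C/T, transition), 25 (C/A, transversion), 26 (A/C, transversion), 39 (G/T, transversion), 45 (A/T, transversion), 46 (A/T, transversion), 47 (C/T, transition), 48 (G/A, transition).
Of the 13 differences, 4 transitions and 9 transversions over 48 sites: P = 4/48 = 0.083333, Q = 9/48 = 0.187500.
d = −0.5·ln(0.645834) − 0.25·ln(0.625000) = −0.5·(-0.437213) − 0.25·(-0.470004) = 0.3361.

0.3361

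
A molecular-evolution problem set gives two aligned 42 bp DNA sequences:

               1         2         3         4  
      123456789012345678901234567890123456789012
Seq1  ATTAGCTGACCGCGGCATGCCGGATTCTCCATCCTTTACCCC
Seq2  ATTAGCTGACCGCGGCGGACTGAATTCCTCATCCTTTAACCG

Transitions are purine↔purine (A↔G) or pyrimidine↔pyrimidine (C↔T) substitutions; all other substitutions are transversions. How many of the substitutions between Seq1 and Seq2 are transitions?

Mismatches occur at site 17 (A/G, transition), site 18 (T/G, transversion), site 19 (G/A, transition), site 21 (C/T, transition), site 23 (G/A, transition), site 28 (T/C, transition), site 29 (C/T, transition), site 39 (C/A, transversion), site 42 (C/G, transversion).
Of the 9 differences, 6 transitions and 3 transversions, so the answer is 6.

6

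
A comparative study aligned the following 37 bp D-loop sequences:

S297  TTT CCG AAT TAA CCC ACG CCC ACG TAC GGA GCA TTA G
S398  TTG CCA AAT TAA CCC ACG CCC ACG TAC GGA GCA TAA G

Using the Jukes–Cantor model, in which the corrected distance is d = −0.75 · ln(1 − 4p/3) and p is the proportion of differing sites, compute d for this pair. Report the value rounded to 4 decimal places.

Mismatches occur at site 3 (T↔G), site 6 (G↔A), site 35 (T↔A).
p = 3/37 = 0.081081.
d = −0.75 · ln(1 − (4/3)·0.081081) = −0.75 · ln(0.891892) = −0.75 · (-0.114410) = 0.0858.

0.0858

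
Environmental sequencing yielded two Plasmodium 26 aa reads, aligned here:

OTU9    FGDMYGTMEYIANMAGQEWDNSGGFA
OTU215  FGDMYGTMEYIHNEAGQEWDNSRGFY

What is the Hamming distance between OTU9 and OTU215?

4

The sequences differ at positions 12 (A/H), 14 (M/E), 23 (G/R), 26 (A/Y).
That gives 4 mismatches out of 26 aligned sites, so the Hamming distance is 4.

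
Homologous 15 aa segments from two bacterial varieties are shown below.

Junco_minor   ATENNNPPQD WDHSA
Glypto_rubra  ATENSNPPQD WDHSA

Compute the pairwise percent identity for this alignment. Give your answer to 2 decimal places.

A single mismatch occurs at site 5 (N→S).
14 of the 15 sites match, so the percent identity is 14/15 × 100 = 93.33%.

93.33%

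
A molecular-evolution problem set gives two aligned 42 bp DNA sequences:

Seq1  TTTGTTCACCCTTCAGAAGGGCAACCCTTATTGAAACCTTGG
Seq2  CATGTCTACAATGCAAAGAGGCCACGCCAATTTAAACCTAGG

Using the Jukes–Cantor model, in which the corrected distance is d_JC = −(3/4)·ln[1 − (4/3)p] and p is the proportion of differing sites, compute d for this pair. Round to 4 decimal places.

0.5319

Mismatches occur at site 1 (T↔C), site 2 (T↔A), site 6 (T↔C), site 7 (C↔T), site 10 (C↔A), site 11 (C↔A), site 13 (T↔G), site 16 (G↔A), site 18 (A↔G), site 19 (G↔A), site 23 (A↔C), site 26 (C↔G), site 28 (T↔C), site 29 (T↔A), site 33 (G↔T), site 40 (T↔A).
p = 16/42 = 0.380952.
d = −0.75 · ln(1 − (4/3)·0.380952) = −0.75 · ln(0.492064) = −0.75 · (-0.709146) = 0.5319.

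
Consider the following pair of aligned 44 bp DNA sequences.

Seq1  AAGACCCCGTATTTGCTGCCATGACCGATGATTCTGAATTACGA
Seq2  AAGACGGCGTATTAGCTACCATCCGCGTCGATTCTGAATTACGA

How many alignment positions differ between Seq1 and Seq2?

Mismatches occur at site 6 (C↔G), site 7 (C↔G), site 14 (T↔A), site 18 (G↔A), site 23 (G↔C), site 24 (A↔C), site 25 (C↔G), site 28 (A↔T), site 29 (T↔C).
That gives 9 mismatches out of 44 aligned sites, so the Hamming distance is 9.

9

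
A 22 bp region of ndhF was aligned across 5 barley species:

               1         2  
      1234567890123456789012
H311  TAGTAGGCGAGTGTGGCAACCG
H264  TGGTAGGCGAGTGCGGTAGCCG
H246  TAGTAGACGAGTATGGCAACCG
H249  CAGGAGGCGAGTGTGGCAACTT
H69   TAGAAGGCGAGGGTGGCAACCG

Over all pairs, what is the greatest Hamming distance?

8

Pairwise Hamming distances:
  H311 vs H264: 4
  H311 vs H246: 2
  H311 vs H249: 4
  H311 vs H69: 2
  H264 vs H246: 6
  H264 vs H249: 8
  H264 vs H69: 6
  H246 vs H249: 6
  H246 vs H69: 4
  H249 vs H69: 5
The largest is 8, between H264 and H249.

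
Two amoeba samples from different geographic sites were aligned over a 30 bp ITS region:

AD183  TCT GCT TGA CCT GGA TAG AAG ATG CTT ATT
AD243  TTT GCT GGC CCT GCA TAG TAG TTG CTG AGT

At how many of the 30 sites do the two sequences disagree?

The sequences differ at positions 2 (C/T), 7 (T/G), 9 (A/C), 14 (G/C), 19 (A/T), 22 (A/T), 27 (T/G), 29 (T/G).
That gives 8 mismatches out of 30 aligned sites, so the Hamming distance is 8.

8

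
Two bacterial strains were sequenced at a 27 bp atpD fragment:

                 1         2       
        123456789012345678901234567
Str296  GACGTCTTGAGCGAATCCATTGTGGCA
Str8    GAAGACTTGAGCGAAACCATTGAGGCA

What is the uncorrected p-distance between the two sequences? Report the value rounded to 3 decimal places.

Differing sites — 3:C/A; 5:T/A; 16:T/A; 23:T/A.
There are 4 differences over 27 sites, so p = 4/27 = 0.148.

0.148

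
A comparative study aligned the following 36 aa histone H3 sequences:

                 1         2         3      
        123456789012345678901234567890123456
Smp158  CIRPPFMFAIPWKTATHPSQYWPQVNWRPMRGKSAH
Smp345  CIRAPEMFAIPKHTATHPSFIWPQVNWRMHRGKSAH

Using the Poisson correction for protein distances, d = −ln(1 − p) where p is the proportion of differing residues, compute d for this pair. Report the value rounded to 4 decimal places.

Mismatches occur at site 4 (P↔A), site 6 (F↔E), site 12 (W↔K), site 13 (K↔H), site 20 (Q↔F), site 21 (Y↔I), site 29 (P↔M), site 30 (M↔H).
p = 8/36 = 0.222222.
d = −ln(1 − 0.222222) = −ln(0.777778) = 0.2513.

0.2513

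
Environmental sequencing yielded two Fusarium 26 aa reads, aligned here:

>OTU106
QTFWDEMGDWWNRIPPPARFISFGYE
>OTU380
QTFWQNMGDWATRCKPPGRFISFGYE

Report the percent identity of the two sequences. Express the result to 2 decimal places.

The sequences differ at positions 5 (D/Q), 6 (E/N), 11 (W/A), 12 (N/T), 14 (I/C), 15 (P/K), 18 (A/G).
19 of the 26 sites match, so the percent identity is 19/26 × 100 = 73.08%.

73.08%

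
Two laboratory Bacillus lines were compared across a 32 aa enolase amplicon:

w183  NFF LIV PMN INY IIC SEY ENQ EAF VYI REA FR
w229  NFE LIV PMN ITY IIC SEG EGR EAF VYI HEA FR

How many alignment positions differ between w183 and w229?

Mismatches occur at site 3 (F↔E), site 11 (N↔T), site 18 (Y↔G), site 20 (N↔G), site 21 (Q↔R), site 28 (R↔H).
That gives 6 mismatches out of 32 aligned sites, so the Hamming distance is 6.

6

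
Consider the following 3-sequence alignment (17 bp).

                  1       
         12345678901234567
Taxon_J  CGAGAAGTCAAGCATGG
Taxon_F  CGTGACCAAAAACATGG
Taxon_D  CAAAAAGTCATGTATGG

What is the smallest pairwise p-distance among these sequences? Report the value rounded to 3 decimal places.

0.235

Pairwise Hamming distances:
  Taxon_J vs Taxon_F: 6
  Taxon_J vs Taxon_D: 4
  Taxon_F vs Taxon_D: 10
The smallest is 4 mismatches, between Taxon_J and Taxon_D; p = 4/17 = 0.235.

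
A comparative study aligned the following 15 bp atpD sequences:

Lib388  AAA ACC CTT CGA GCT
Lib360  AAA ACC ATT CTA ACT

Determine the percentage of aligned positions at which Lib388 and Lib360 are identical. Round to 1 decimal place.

Differing sites — 7:C/A; 11:G/T; 13:G/A.
12 of the 15 sites match, so the percent identity is 12/15 × 100 = 80.0%.

80.0%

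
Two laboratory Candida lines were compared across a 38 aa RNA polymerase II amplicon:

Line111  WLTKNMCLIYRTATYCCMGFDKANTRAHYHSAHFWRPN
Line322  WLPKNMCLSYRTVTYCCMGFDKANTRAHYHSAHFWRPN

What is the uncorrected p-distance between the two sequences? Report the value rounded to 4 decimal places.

0.0789

Mismatches occur at site 3 (T→P), site 9 (I→S), site 13 (A→V).
There are 3 differences over 38 sites, so p = 3/38 = 0.0789.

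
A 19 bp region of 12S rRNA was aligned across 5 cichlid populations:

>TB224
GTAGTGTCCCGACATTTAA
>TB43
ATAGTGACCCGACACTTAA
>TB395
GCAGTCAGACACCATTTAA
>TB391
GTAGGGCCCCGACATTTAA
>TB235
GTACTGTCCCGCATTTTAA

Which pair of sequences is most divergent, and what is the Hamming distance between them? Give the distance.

Pairwise Hamming distances:
  TB224 vs TB43: 3
  TB224 vs TB395: 7
  TB224 vs TB391: 2
  TB224 vs TB235: 4
  TB43 vs TB395: 8
  TB43 vs TB391: 4
  TB43 vs TB235: 7
  TB395 vs TB391: 8
  TB395 vs TB235: 9
  TB391 vs TB235: 6
The largest is 9, between TB395 and TB235.

9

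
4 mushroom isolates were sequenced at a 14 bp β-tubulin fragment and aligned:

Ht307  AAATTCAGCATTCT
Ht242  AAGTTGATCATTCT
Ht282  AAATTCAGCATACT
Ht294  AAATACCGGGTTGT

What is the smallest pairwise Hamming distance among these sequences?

Pairwise Hamming distances:
  Ht307 vs Ht242: 3
  Ht307 vs Ht282: 1
  Ht307 vs Ht294: 5
  Ht242 vs Ht282: 4
  Ht242 vs Ht294: 8
  Ht282 vs Ht294: 6
The smallest is 1, between Ht307 and Ht282.

1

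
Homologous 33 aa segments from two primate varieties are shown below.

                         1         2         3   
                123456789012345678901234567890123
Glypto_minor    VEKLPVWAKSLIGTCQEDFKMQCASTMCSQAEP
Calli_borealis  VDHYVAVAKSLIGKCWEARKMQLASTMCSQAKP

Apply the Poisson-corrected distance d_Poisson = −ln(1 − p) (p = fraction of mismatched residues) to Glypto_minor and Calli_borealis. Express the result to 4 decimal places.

0.4520

Differing sites — 2:E/D; 3:K/H; 4:L/Y; 5:P/V; 6:V/A; 7:W/V; 14:T/K; 16:Q/W; 18:D/A; 19:F/R; 23:C/L; 32:E/K.
p = 12/33 = 0.363636.
d = −ln(1 − 0.363636) = −ln(0.636364) = 0.4520.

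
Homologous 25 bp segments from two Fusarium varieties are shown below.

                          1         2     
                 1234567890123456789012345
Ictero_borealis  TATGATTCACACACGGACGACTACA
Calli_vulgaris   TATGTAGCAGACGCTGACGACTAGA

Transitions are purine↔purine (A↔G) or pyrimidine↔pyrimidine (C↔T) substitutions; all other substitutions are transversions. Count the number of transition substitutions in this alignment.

Differing sites — 5:A/T (Tv); 6:T/A (Tv); 7:T/G (Tv); 10:C/G (Tv); 13:A/G (Ti); 15:G/T (Tv); 24:C/G (Tv).
Of the 7 differences, 1 transition and 6 transversions, so the answer is 1.

1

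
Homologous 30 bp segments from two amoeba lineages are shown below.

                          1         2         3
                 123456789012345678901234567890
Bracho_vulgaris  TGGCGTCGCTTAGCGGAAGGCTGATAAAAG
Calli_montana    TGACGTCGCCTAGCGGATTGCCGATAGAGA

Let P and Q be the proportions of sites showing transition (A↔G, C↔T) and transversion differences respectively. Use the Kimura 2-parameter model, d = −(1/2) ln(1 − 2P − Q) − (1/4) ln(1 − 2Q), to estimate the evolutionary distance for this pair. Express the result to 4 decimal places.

The sequences differ at positions 3 (G/A, transition), 10 (T/C, transition), 18 (A/T, transversion), 19 (G/T, transversion), 22 (T/C, transition), 27 (A/G, transition), 29 (A/G, transition), 30 (G/A, transition).
Of the 8 differences, 6 transitions and 2 transversions over 30 sites: P = 6/30 = 0.200000, Q = 2/30 = 0.066667.
d = −0.5·ln(0.533333) − 0.25·ln(0.866666) = −0.5·(-0.628609) − 0.25·(-0.143102) = 0.3501.

0.3501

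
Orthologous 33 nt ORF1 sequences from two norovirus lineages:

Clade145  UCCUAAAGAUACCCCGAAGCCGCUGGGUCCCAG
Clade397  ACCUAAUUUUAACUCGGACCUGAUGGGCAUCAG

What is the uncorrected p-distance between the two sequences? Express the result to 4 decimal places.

0.3939

Mismatches occur at site 1 (U→A), site 7 (A→U), site 8 (G→U), site 9 (A→U), site 12 (C→A), site 14 (C→U), site 17 (A→G), site 19 (G→C), site 21 (C→U), site 23 (C→A), site 28 (U→C), site 29 (C→A), site 30 (C→U).
There are 13 differences over 33 sites, so p = 13/33 = 0.3939.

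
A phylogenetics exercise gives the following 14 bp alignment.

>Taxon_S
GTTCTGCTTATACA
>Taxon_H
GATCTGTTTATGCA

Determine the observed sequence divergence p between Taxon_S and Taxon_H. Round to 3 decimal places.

0.214

Mismatches occur at site 2 (T↔A), site 7 (C↔T), site 12 (A↔G).
There are 3 differences over 14 sites, so p = 3/14 = 0.214.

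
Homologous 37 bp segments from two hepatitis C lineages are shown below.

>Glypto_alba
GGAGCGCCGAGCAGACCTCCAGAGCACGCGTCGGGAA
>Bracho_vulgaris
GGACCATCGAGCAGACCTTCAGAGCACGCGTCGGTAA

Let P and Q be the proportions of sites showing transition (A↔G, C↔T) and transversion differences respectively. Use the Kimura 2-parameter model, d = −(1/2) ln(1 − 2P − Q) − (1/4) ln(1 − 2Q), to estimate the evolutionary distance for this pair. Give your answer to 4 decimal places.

0.1504

Differing sites — 4:G/C (Tv); 6:G/A (Ti); 7:C/T (Ti); 19:C/T (Ti); 35:G/T (Tv).
Of the 5 differences, 3 transitions and 2 transversions over 37 sites: P = 3/37 = 0.081081, Q = 2/37 = 0.054054.
d = −0.5·ln(0.783784) − 0.25·ln(0.891892) = −0.5·(-0.243622) − 0.25·(-0.114410) = 0.1504.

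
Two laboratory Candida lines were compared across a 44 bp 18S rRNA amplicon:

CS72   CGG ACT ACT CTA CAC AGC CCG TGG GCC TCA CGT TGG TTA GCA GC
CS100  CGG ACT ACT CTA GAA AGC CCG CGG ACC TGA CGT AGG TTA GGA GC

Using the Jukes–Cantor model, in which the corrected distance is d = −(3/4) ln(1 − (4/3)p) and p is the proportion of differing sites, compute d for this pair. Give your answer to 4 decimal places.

The sequences differ at positions 13 (C/G), 15 (C/A), 22 (T/C), 25 (G/A), 29 (C/G), 34 (T/A), 41 (C/G).
p = 7/44 = 0.159091.
d = −0.75 · ln(1 − (4/3)·0.159091) = −0.75 · ln(0.787879) = −0.75 · (-0.238411) = 0.1788.

0.1788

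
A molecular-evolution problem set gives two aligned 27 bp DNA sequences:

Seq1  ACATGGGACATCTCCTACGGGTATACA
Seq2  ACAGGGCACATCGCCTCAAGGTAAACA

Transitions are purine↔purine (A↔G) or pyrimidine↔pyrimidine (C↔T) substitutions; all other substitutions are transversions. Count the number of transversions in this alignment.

6

Differing sites — 4:T/G (Tv); 7:G/C (Tv); 13:T/G (Tv); 17:A/C (Tv); 18:C/A (Tv); 19:G/A (Ti); 24:T/A (Tv).
Of the 7 differences, 1 transition and 6 transversions, so the answer is 6.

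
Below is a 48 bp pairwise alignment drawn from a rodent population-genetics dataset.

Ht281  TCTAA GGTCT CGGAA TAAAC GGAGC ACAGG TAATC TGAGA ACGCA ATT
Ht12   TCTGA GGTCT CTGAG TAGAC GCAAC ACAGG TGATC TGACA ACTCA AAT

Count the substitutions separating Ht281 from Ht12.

Differing sites — 4:A/G; 12:G/T; 15:A/G; 18:A/G; 22:G/C; 24:G/A; 32:A/G; 39:G/C; 43:G/T; 47:T/A.
That gives 10 mismatches out of 48 aligned sites, so the Hamming distance is 10.

10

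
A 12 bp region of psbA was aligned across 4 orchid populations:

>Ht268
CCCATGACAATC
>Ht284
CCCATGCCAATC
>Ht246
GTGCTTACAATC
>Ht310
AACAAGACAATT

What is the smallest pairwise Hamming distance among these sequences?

Pairwise Hamming distances:
  Ht268 vs Ht284: 1
  Ht268 vs Ht246: 5
  Ht268 vs Ht310: 4
  Ht284 vs Ht246: 6
  Ht284 vs Ht310: 5
  Ht246 vs Ht310: 7
The smallest is 1, between Ht268 and Ht284.

1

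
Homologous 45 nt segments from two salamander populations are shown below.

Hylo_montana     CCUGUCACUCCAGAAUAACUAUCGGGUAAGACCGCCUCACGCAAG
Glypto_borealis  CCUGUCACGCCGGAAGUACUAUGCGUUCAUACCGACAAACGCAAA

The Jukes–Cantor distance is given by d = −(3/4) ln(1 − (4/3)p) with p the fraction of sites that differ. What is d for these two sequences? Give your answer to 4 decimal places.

The sequences differ at positions 9 (U/G), 12 (A/G), 16 (U/G), 17 (A/U), 23 (C/G), 24 (G/C), 26 (G/U), 28 (A/C), 30 (G/U), 35 (C/A), 37 (U/A), 38 (C/A), 45 (G/A).
p = 13/45 = 0.288889.
d = −0.75 · ln(1 − (4/3)·0.288889) = −0.75 · ln(0.614815) = −0.75 · (-0.486434) = 0.3648.

0.3648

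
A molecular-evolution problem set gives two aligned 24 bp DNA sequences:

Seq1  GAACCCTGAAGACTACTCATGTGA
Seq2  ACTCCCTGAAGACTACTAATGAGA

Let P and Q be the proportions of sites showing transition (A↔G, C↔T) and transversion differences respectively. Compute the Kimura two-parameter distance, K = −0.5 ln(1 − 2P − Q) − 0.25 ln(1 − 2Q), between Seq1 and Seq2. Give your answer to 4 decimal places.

0.2452

Mismatches occur at site 1 (G→A, transition), site 2 (A→C, transversion), site 3 (A→T, transversion), site 18 (C→A, transversion), site 22 (T→A, transversion).
Of the 5 differences, 1 transition and 4 transversions over 24 sites: P = 1/24 = 0.041667, Q = 4/24 = 0.166667.
d = −0.5·ln(0.749999) − 0.25·ln(0.666666) = −0.5·(-0.287683) − 0.25·(-0.405466) = 0.2452.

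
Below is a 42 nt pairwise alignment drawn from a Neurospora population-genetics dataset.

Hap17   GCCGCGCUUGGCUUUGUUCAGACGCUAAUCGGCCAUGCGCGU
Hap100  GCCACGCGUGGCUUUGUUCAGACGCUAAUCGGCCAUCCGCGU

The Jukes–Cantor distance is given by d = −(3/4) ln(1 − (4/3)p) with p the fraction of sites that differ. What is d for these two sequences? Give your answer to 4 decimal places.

Differing sites — 4:G/A; 8:U/G; 37:G/C.
p = 3/42 = 0.071429.
d = −0.75 · ln(1 − (4/3)·0.071429) = −0.75 · ln(0.904761) = −0.75 · (-0.100084) = 0.0751.

0.0751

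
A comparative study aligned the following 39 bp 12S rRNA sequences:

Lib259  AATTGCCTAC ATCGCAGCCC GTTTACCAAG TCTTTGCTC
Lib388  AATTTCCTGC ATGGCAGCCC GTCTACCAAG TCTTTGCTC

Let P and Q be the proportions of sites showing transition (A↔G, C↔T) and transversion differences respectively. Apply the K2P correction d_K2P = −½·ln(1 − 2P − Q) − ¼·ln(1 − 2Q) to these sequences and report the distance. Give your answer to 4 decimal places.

0.1106

The sequences differ at positions 5 (G/T, transversion), 9 (A/G, transition), 13 (C/G, transversion), 23 (T/C, transition).
Of the 4 differences, 2 transitions and 2 transversions over 39 sites: P = 2/39 = 0.051282, Q = 2/39 = 0.051282.
d = −0.5·ln(0.846154) − 0.25·ln(0.897436) = −0.5·(-0.167054) − 0.25·(-0.108213) = 0.1106.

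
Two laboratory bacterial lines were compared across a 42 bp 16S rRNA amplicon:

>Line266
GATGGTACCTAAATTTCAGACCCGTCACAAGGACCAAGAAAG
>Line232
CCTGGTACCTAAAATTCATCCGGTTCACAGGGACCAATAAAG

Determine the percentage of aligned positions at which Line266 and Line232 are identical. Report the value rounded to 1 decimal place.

76.2%

Mismatches occur at site 1 (G↔C), site 2 (A↔C), site 14 (T↔A), site 19 (G↔T), site 20 (A↔C), site 22 (C↔G), site 23 (C↔G), site 24 (G↔T), site 30 (A↔G), site 38 (G↔T).
32 of the 42 sites match, so the percent identity is 32/42 × 100 = 76.2%.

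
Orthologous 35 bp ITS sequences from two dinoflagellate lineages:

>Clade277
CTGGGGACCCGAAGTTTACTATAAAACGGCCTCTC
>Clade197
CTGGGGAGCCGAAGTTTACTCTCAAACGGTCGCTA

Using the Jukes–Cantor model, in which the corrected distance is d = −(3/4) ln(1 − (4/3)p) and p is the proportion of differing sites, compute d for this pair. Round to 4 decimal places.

0.1946

Mismatches occur at site 8 (C↔G), site 21 (A↔C), site 23 (A↔C), site 30 (C↔T), site 32 (T↔G), site 35 (C↔A).
p = 6/35 = 0.171429.
d = −0.75 · ln(1 − (4/3)·0.171429) = −0.75 · ln(0.771428) = −0.75 · (-0.259512) = 0.1946.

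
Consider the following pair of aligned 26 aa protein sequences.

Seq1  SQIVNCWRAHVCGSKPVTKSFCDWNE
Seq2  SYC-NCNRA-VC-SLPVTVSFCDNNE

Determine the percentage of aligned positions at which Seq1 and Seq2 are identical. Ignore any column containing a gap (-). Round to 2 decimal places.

Excluding the 3 gap columns leaves 23 comparable sites.
Differing sites — 2:Q/Y; 3:I/C; 7:W/N; 15:K/L; 19:K/V; 24:W/N.
17 of the 23 comparable sites match, so the percent identity is 17/23 × 100 = 73.91%.

73.91%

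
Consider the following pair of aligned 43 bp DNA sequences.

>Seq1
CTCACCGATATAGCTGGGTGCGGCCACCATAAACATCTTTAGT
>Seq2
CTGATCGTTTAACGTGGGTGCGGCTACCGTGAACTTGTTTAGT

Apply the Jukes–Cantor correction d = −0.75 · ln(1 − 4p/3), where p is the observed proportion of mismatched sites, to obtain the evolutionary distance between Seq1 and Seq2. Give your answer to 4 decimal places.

Mismatches occur at site 3 (C/G), site 5 (C/T), site 8 (A/T), site 10 (A/T), site 11 (T/A), site 13 (G/C), site 14 (C/G), site 25 (C/T), site 29 (A/G), site 31 (A/G), site 35 (A/T), site 37 (C/G).
p = 12/43 = 0.279070.
d = −0.75 · ln(1 − (4/3)·0.279070) = −0.75 · ln(0.627907) = −0.75 · (-0.465363) = 0.3490.

0.3490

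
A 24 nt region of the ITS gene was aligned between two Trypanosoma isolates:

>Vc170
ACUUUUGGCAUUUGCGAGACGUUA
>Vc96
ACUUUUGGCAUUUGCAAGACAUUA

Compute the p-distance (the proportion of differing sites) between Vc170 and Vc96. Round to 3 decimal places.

Mismatches occur at site 16 (G↔A), site 21 (G↔A).
There are 2 differences over 24 sites, so p = 2/24 = 0.083.

0.083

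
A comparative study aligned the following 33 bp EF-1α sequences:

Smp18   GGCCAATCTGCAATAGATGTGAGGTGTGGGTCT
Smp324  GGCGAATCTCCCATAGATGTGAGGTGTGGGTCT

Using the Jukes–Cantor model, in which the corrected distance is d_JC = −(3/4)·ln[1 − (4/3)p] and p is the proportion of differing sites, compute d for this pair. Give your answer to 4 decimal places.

0.0969

Differing sites — 4:C/G; 10:G/C; 12:A/C.
p = 3/33 = 0.090909.
d = −0.75 · ln(1 − (4/3)·0.090909) = −0.75 · ln(0.878788) = −0.75 · (-0.129212) = 0.0969.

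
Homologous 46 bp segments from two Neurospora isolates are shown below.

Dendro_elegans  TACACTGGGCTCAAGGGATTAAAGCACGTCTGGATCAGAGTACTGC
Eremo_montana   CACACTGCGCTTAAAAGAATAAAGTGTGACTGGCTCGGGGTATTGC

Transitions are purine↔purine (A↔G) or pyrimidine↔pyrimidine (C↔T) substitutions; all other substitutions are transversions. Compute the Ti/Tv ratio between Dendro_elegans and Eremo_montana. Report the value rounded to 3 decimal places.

2.500

Differing sites — 1:T/C (Ti); 8:G/C (Tv); 12:C/T (Ti); 15:G/A (Ti); 16:G/A (Ti); 19:T/A (Tv); 25:C/T (Ti); 26:A/G (Ti); 27:C/T (Ti); 29:T/A (Tv); 34:A/C (Tv); 37:A/G (Ti); 39:A/G (Ti); 43:C/T (Ti).
Of the 14 differences, 10 transitions and 4 transversions, so Ti/Tv = 10/4 = 2.500.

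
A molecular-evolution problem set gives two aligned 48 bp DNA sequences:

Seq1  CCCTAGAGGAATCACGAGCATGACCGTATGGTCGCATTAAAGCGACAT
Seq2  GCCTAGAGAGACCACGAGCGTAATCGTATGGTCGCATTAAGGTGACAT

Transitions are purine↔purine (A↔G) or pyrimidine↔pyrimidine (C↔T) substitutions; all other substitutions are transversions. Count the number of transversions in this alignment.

1

Differing sites — 1:C/G (Tv); 9:G/A (Ti); 10:A/G (Ti); 12:T/C (Ti); 20:A/G (Ti); 22:G/A (Ti); 24:C/T (Ti); 41:A/G (Ti); 43:C/T (Ti).
Of the 9 differences, 8 transitions and 1 transversion, so the answer is 1.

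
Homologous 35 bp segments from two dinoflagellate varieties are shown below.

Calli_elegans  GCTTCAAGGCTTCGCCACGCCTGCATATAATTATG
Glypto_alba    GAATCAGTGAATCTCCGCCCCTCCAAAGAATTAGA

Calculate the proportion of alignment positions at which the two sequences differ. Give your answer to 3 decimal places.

0.400

Mismatches occur at site 2 (C→A), site 3 (T→A), site 7 (A→G), site 8 (G→T), site 10 (C→A), site 11 (T→A), site 14 (G→T), site 17 (A→G), site 19 (G→C), site 23 (G→C), site 26 (T→A), site 28 (T→G), site 34 (T→G), site 35 (G→A).
There are 14 differences over 35 sites, so p = 14/35 = 0.400.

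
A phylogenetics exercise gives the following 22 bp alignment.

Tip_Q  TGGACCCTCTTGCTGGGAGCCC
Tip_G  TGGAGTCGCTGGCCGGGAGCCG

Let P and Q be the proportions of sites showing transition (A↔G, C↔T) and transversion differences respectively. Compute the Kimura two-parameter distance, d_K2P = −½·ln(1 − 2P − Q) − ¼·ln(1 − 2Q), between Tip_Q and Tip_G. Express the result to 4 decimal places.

0.3390

Differing sites — 5:C/G (Tv); 6:C/T (Ti); 8:T/G (Tv); 11:T/G (Tv); 14:T/C (Ti); 22:C/G (Tv).
Of the 6 differences, 2 transitions and 4 transversions over 22 sites: P = 2/22 = 0.090909, Q = 4/22 = 0.181818.
d = −0.5·ln(0.636364) − 0.25·ln(0.636364) = −0.5·(-0.451985) − 0.25·(-0.451985) = 0.3390.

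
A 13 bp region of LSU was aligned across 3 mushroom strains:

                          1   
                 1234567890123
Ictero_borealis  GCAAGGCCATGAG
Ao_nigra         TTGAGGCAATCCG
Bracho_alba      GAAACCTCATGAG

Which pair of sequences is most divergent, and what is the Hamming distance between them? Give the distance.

9

Pairwise Hamming distances:
  Ictero_borealis vs Ao_nigra: 6
  Ictero_borealis vs Bracho_alba: 4
  Ao_nigra vs Bracho_alba: 9
The largest is 9, between Ao_nigra and Bracho_alba.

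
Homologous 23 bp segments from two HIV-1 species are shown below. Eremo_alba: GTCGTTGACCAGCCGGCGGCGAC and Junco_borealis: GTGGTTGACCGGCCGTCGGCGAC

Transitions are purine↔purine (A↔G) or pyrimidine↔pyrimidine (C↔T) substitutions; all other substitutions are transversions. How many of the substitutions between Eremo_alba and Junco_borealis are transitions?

Mismatches occur at site 3 (C/G, transversion), site 11 (A/G, transition), site 16 (G/T, transversion).
Of the 3 differences, 1 transition and 2 transversions, so the answer is 1.

1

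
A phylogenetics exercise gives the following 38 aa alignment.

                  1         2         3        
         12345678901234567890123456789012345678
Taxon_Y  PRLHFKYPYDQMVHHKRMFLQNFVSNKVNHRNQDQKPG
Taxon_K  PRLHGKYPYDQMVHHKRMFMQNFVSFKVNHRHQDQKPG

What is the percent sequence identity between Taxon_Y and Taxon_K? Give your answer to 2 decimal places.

89.47%

Mismatches occur at site 5 (F/G), site 20 (L/M), site 26 (N/F), site 32 (N/H).
34 of the 38 sites match, so the percent identity is 34/38 × 100 = 89.47%.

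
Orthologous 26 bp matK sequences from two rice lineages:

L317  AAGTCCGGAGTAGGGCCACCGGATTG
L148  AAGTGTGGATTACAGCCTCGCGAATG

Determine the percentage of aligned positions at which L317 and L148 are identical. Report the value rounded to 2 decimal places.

65.38%

Mismatches occur at site 5 (C→G), site 6 (C→T), site 10 (G→T), site 13 (G→C), site 14 (G→A), site 18 (A→T), site 20 (C→G), site 21 (G→C), site 24 (T→A).
17 of the 26 sites match, so the percent identity is 17/26 × 100 = 65.38%.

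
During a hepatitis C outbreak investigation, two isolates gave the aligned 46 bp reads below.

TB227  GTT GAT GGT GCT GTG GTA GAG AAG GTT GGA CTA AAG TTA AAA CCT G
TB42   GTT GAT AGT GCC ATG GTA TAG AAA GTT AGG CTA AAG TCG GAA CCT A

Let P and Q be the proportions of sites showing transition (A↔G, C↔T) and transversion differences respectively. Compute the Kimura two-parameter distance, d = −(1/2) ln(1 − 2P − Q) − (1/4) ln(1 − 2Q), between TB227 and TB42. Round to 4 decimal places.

Mismatches occur at site 7 (G/A, transition), site 12 (T/C, transition), site 13 (G/A, transition), site 19 (G/T, transversion), site 24 (G/A, transition), site 28 (G/A, transition), site 30 (A/G, transition), site 38 (T/C, transition), site 39 (A/G, transition), site 40 (A/G, transition), site 46 (G/A, transition).
Of the 11 differences, 10 transitions and 1 transversion over 46 sites: P = 10/46 = 0.217391, Q = 1/46 = 0.021739.
d = −0.5·ln(0.543479) − 0.25·ln(0.956522) = −0.5·(-0.609764) − 0.25·(-0.044451) = 0.3160.

0.3160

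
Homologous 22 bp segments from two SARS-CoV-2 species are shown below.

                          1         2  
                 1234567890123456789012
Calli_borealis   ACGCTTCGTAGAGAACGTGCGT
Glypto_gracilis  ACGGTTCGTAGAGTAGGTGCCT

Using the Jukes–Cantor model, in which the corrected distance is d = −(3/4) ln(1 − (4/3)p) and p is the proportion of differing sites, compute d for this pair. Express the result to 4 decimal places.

Differing sites — 4:C/G; 14:A/T; 16:C/G; 21:G/C.
p = 4/22 = 0.181818.
d = −0.75 · ln(1 − (4/3)·0.181818) = −0.75 · ln(0.757576) = −0.75 · (-0.277631) = 0.2082.

0.2082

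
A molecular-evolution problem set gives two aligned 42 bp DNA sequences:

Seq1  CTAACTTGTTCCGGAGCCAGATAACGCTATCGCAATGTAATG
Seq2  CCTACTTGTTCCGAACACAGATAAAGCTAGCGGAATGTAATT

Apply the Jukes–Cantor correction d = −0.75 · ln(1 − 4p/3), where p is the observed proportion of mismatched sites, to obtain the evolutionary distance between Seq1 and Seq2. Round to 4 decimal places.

The sequences differ at positions 2 (T/C), 3 (A/T), 14 (G/A), 16 (G/C), 17 (C/A), 25 (C/A), 30 (T/G), 33 (C/G), 42 (G/T).
p = 9/42 = 0.214286.
d = −0.75 · ln(1 − (4/3)·0.214286) = −0.75 · ln(0.714285) = −0.75 · (-0.336473) = 0.2524.

0.2524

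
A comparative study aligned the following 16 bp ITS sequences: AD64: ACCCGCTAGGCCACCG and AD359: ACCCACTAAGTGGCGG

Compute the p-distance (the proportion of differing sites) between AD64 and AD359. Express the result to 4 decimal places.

0.3750

Differing sites — 5:G/A; 9:G/A; 11:C/T; 12:C/G; 13:A/G; 15:C/G.
There are 6 differences over 16 sites, so p = 6/16 = 0.3750.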